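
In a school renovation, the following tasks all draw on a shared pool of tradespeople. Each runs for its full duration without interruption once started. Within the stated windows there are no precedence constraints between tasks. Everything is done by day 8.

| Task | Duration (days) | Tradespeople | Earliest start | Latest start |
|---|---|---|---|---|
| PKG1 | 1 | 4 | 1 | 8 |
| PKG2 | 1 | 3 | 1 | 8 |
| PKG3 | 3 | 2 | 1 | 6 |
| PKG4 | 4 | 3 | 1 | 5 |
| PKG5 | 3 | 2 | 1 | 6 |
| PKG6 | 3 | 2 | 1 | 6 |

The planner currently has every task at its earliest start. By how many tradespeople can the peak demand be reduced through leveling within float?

Early-start peak: d1:16  d2:9  d3:9  d4:3  d5:0  d6:0  d7:0  d8:0 ⇒ 16.
Leveled (PKG1@1, PKG2@2, PKG3@2, PKG4@5, PKG5@3, PKG6@6): d1:4  d2:5  d3:4  d4:4  d5:5  d6:5  d7:5  d8:5 ⇒ 5.
Reduction 16 − 5 = 11.

11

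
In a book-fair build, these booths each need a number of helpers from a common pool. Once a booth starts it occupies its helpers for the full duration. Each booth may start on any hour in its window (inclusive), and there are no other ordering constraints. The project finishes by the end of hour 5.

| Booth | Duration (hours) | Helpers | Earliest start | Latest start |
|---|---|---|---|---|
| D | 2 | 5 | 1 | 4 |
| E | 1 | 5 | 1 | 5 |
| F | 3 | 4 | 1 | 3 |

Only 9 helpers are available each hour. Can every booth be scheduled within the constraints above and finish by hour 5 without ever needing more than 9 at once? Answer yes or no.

Schedule D@1, E@3, F@1: h1:9  h2:9  h3:9  h4:0  h5:0 — peak 9 ≤ 9.

yes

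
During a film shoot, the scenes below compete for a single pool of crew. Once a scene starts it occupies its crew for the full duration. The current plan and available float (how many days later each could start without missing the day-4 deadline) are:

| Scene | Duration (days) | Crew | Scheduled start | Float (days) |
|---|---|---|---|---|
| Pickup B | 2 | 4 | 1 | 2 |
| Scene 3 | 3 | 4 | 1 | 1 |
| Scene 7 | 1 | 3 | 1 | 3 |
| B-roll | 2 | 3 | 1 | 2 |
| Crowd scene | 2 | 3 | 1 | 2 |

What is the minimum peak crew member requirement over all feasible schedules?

10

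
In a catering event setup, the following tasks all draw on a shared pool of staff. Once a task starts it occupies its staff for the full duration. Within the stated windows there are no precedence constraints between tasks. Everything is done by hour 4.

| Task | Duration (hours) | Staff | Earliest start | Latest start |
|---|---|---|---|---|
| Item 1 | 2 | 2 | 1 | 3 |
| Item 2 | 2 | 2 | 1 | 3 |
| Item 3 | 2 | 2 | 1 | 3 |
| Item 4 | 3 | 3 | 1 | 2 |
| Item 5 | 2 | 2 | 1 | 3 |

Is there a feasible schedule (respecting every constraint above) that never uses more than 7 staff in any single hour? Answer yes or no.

yes

Schedule Item 1@1, Item 2@1, Item 3@3, Item 4@1, Item 5@3: h1:7  h2:7  h3:7  h4:4 — peak 7 ≤ 7.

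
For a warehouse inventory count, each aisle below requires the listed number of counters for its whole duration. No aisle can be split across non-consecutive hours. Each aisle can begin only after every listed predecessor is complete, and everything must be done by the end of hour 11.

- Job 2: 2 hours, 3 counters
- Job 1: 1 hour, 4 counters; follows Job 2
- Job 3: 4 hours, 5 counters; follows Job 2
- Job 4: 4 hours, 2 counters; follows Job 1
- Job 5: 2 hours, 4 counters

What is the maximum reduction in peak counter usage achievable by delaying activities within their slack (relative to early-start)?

3

Early-start peak: h1:7  h2:7  h3:9  h4:7  h5:7  h6:7  h7:2  h8:0  h9:0  h10:0  h11:0 ⇒ 9.
Leveled (Job 2@1, Job 1@3, Job 3@4, Job 4@8, Job 5@8): h1:3  h2:3  h3:4  h4:5  h5:5  h6:5  h7:5  h8:6  h9:6  h10:2  h11:2 ⇒ 6.
Reduction 9 − 6 = 3.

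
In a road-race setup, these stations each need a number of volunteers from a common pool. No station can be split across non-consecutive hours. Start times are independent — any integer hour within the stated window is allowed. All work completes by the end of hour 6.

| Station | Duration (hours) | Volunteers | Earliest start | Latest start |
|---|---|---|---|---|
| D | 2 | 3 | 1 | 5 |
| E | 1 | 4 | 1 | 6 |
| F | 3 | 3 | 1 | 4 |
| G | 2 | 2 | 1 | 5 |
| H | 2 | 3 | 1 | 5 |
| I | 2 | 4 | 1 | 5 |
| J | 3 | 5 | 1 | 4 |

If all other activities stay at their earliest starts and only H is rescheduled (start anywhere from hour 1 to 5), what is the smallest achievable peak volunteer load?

21

H@1: h1:24  h2:20  h3:8  h4:0  h5:0  h6:0 → peak 24
H@2: h1:21  h2:20  h3:11  h4:0  h5:0  h6:0 → peak 21
H@3: h1:21  h2:17  h3:11  h4:3  h5:0  h6:0 → peak 21
H@4: h1:21  h2:17  h3:8  h4:3  h5:3  h6:0 → peak 21
H@5: h1:21  h2:17  h3:8  h4:0  h5:3  h6:3 → peak 21
Best is H@2, peak 21.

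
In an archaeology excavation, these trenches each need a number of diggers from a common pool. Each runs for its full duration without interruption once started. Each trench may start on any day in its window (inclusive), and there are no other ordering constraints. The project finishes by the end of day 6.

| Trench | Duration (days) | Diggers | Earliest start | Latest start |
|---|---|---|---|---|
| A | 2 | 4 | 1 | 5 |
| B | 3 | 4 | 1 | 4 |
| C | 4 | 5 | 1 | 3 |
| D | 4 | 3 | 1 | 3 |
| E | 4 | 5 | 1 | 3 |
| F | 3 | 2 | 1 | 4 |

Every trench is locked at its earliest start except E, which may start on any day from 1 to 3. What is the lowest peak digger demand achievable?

E@1: d1:23  d2:23  d3:19  d4:13  d5:0  d6:0 → peak 23
E@2: d1:18  d2:23  d3:19  d4:13  d5:5  d6:0 → peak 23
E@3: d1:18  d2:18  d3:19  d4:13  d5:5  d6:5 → peak 19
Best is E@3, peak 19.

19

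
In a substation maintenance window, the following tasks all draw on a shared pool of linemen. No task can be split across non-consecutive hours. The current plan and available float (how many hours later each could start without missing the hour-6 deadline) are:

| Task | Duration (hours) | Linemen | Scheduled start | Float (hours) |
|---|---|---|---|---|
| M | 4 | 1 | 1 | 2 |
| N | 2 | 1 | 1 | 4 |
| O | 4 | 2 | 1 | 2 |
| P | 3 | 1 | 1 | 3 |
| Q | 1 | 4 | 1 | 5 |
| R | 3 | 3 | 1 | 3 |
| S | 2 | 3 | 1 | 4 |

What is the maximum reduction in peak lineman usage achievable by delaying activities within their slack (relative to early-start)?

Early-start peak: h1:15  h2:11  h3:7  h4:3  h5:0  h6:0 ⇒ 15.
Leveled (M@1, N@1, O@1, P@1, Q@6, R@3, S@5): h1:5  h2:5  h3:7  h4:6  h5:6  h6:7 ⇒ 7.
Reduction 15 − 7 = 8.

8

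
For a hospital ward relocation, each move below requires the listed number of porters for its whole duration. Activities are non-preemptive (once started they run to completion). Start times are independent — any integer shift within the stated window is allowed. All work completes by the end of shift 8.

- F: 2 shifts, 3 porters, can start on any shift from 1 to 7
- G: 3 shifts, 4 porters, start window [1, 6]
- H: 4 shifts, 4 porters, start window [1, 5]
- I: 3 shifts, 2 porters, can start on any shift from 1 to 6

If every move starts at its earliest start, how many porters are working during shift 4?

4

At early start, shift 4 has: H.
Demand: 4 = 4.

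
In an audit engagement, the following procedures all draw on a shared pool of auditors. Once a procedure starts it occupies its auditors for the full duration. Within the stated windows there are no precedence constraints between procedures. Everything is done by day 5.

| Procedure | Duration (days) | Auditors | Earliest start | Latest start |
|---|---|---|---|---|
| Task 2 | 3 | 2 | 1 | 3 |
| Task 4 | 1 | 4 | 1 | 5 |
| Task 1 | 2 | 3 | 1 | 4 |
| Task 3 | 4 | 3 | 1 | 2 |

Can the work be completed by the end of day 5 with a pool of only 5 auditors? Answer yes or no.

Total auditor-days = 28; over 5 days the average is 28/5 > 5, so some day must exceed 5.

no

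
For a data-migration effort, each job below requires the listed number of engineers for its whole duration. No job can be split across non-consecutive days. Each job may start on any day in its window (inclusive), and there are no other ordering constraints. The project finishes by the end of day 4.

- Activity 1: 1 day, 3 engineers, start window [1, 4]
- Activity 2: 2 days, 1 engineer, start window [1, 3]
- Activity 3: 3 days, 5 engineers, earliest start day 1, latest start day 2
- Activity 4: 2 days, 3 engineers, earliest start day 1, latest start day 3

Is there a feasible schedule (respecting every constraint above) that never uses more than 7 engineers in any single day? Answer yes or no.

no

The minimum achievable peak is 8; 7 < 8, so no feasible schedule stays within the cap.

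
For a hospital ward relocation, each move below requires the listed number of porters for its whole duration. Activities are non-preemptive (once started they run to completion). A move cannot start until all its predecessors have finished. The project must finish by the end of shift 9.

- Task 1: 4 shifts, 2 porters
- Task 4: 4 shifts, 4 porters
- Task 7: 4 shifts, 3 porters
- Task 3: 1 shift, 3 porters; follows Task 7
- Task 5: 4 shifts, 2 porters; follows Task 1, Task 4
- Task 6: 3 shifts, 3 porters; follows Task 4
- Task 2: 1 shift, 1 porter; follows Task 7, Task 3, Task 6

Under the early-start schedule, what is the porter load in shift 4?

9

At early start, shift 4 has: Task 1, Task 4, Task 7.
Demand: 2 + 4 + 3 = 9.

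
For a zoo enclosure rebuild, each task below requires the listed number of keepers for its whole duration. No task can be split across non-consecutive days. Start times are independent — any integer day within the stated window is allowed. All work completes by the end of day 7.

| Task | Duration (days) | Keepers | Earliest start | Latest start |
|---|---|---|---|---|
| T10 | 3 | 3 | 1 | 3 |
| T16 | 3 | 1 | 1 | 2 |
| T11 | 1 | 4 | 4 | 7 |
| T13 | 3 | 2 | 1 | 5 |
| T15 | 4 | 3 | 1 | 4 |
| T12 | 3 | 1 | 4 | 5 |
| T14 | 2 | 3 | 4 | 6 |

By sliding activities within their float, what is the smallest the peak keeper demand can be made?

Early-start (T10@1, T16@1, T11@4, T13@1, T15@1, T12@4, T14@4) gives peak 11: d1:9  d2:9  d3:9  d4:11  d5:4  d6:1  d7:0.
Shift T15→4, T12→5, T14→5.
Schedule T10@1, T16@1, T11@4, T13@1, T15@4, T12@5, T14@5: d1:6  d2:6  d3:6  d4:7  d5:7  d6:7  d7:4 — peak 7.
Total keeper-days = 43 over 7 days ⇒ peak ≥ ⌈43/7⌉ = 7, so 7 is optimal.

7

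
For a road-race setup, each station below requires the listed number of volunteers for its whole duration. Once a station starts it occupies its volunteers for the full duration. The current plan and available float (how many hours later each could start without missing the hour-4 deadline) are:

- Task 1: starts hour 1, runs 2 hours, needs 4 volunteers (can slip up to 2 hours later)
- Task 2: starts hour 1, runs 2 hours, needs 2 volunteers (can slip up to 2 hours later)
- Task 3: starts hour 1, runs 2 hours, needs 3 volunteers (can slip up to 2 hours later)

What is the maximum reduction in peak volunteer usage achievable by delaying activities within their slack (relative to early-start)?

4

Early-start peak: h1:9  h2:9  h3:0  h4:0 ⇒ 9.
Leveled (Task 1@1, Task 2@3, Task 3@3): h1:4  h2:4  h3:5  h4:5 ⇒ 5.
Reduction 9 − 5 = 4.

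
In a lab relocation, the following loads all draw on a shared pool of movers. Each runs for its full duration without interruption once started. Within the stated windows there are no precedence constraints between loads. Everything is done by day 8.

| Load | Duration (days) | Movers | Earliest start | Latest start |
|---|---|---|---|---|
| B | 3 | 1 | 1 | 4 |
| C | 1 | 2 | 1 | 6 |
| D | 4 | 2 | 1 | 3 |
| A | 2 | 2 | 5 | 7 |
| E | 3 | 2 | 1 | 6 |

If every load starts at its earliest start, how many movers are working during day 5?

At early start, day 5 has: A.
Demand: 2 = 2.

2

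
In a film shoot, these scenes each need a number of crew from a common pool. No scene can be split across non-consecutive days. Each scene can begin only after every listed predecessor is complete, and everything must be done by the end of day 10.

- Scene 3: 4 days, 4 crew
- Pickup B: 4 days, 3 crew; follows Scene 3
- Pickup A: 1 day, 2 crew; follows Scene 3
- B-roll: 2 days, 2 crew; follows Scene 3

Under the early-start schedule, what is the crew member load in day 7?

3

At early start, day 7 has: Pickup B.
Demand: 3 = 3.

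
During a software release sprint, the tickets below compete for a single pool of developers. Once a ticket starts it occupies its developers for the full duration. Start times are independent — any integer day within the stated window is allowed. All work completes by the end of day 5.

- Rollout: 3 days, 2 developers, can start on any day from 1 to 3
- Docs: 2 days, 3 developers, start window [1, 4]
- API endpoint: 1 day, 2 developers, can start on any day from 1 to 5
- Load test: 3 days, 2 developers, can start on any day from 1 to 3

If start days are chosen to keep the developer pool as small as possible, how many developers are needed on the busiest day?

Early-start (Rollout@1, Docs@1, API endpoint@1, Load test@1) gives peak 9: d1:9  d2:7  d3:4  d4:0  d5:0.
Shift API endpoint→4, Load test→3.
Schedule Rollout@1, Docs@1, API endpoint@4, Load test@3: d1:5  d2:5  d3:4  d4:4  d5:2 — peak 5.

5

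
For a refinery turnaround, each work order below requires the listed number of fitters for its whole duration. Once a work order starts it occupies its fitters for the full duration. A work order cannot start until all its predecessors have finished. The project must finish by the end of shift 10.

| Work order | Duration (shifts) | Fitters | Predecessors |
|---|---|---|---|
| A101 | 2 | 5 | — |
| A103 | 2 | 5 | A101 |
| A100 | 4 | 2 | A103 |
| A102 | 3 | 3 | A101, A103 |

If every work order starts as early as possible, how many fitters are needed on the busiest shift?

5

Early-start schedule: A101@1, A103@3, A100@5, A102@5.
Load per shift: shift 1: 5, shift 2: 5, shift 3: 5, shift 4: 5, shift 5: 5, shift 6: 5, shift 7: 5, shift 8: 2, shift 9: 0, shift 10: 0.
Peak is 5.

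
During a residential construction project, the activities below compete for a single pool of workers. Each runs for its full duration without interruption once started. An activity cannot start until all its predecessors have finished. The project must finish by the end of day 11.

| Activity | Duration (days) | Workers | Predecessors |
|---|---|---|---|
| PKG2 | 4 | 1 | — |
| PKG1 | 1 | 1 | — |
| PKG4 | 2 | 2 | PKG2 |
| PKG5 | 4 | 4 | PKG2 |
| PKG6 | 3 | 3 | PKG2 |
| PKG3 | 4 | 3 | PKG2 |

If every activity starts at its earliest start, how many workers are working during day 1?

2

At early start, day 1 has: PKG2, PKG1.
Demand: 1 + 1 = 2.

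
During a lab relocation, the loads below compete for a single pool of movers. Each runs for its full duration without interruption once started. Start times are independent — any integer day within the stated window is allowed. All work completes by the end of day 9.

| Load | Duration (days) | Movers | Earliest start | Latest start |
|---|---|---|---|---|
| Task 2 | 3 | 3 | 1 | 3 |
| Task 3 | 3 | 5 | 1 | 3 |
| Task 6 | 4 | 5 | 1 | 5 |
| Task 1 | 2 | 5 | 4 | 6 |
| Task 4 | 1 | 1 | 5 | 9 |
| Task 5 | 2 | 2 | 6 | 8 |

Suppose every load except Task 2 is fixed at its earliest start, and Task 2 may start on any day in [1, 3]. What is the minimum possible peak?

Task 2@1: d1:13  d2:13  d3:13  d4:10  d5:6  d6:2  d7:2  d8:0  d9:0 → peak 13
Task 2@2: d1:10  d2:13  d3:13  d4:13  d5:6  d6:2  d7:2  d8:0  d9:0 → peak 13
Task 2@3: d1:10  d2:10  d3:13  d4:13  d5:9  d6:2  d7:2  d8:0  d9:0 → peak 13
Best is Task 2@1, peak 13.

13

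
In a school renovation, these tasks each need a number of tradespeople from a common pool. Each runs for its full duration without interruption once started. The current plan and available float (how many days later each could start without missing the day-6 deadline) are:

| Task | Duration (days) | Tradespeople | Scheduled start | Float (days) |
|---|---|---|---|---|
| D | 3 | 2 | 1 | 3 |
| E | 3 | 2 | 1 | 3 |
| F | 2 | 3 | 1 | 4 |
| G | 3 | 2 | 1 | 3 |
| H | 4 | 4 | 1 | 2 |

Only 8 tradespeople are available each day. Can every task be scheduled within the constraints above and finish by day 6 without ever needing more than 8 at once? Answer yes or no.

Schedule D@1, E@1, F@1, G@4, H@3: d1:7  d2:7  d3:8  d4:6  d5:6  d6:6 — peak 8 ≤ 8.

yes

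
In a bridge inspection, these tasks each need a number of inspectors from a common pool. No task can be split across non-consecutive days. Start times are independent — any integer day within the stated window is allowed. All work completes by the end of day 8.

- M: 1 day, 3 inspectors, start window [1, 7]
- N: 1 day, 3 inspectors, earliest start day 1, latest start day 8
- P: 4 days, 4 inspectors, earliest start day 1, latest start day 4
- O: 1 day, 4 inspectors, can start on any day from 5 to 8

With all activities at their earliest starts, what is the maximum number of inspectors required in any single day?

10

Early-start schedule: M@1, N@1, P@1, O@5.
Load per day: day 1: 10, day 2: 4, day 3: 4, day 4: 4, day 5: 4, day 6: 0, day 7: 0, day 8: 0.
Peak is 10.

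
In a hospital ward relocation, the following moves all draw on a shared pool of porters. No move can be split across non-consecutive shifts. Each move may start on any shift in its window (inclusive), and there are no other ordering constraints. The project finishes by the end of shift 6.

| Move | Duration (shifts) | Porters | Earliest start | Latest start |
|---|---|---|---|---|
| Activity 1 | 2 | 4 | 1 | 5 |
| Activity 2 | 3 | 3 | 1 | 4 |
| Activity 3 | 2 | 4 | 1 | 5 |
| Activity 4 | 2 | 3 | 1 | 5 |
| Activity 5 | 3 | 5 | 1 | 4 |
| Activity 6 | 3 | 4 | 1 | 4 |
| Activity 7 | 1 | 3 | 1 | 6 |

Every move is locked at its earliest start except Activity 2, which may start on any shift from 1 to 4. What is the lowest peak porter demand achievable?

Activity 2@1: s1:26  s2:23  s3:12  s4:0  s5:0  s6:0 → peak 26
Activity 2@2: s1:23  s2:23  s3:12  s4:3  s5:0  s6:0 → peak 23
Activity 2@3: s1:23  s2:20  s3:12  s4:3  s5:3  s6:0 → peak 23
Activity 2@4: s1:23  s2:20  s3:9  s4:3  s5:3  s6:3 → peak 23
Best is Activity 2@2, peak 23.

23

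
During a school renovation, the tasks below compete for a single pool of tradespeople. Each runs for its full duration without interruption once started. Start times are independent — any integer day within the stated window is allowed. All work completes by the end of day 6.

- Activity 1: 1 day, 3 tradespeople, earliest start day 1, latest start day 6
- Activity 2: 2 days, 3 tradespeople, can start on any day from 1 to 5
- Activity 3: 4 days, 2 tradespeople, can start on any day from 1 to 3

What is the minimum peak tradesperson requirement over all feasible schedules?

Early-start (Activity 1@1, Activity 2@1, Activity 3@1) gives peak 8: d1:8  d2:5  d3:2  d4:2  d5:0  d6:0.
Shift Activity 2→2.
Schedule Activity 1@1, Activity 2@2, Activity 3@1: d1:5  d2:5  d3:5  d4:2  d5:0  d6:0 — peak 5.

5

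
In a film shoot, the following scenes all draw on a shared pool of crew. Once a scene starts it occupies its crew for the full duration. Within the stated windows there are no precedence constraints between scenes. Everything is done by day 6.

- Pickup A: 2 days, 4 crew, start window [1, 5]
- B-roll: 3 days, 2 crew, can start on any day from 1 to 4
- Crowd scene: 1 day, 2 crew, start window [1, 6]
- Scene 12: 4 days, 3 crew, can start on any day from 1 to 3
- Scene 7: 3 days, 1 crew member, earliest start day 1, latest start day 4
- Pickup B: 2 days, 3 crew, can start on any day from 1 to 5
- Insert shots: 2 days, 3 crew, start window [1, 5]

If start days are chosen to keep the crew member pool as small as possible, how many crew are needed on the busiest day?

Early-start (Pickup A@1, B-roll@1, Crowd scene@1, Scene 12@1, Scene 7@1, Pickup B@1, Insert shots@1) gives peak 18: d1:18  d2:16  d3:6  d4:3  d5:0  d6:0.
Shift Scene 12→3, Scene 7→4, Pickup B→3, Insert shots→5.
Schedule Pickup A@1, B-roll@1, Crowd scene@1, Scene 12@3, Scene 7@4, Pickup B@3, Insert shots@5: d1:8  d2:6  d3:8  d4:7  d5:7  d6:7 — peak 8.
Total crew member-days = 43 over 6 days ⇒ peak ≥ ⌈43/6⌉ = 8, so 8 is optimal.

8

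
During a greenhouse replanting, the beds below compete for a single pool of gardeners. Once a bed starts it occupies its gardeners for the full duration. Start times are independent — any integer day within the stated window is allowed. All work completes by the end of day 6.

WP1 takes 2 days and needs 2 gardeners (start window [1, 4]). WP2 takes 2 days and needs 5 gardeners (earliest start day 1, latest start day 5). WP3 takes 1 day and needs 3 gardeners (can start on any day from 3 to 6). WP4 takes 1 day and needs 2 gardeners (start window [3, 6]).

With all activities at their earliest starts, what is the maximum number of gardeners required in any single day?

Early-start schedule: WP1@1, WP2@1, WP3@3, WP4@3.
Load per day: day 1: 7, day 2: 7, day 3: 5, day 4: 0, day 5: 0, day 6: 0.
Peak is 7.

7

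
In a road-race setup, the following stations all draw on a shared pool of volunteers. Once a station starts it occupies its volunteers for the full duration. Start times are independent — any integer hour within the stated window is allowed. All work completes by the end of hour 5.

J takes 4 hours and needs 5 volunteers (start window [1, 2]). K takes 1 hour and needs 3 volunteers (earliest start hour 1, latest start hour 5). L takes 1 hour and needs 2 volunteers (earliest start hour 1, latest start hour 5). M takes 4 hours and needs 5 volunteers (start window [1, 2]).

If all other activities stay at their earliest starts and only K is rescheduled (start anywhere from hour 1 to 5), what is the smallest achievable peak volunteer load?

K@1: h1:15  h2:10  h3:10  h4:10  h5:0 → peak 15
K@2: h1:12  h2:13  h3:10  h4:10  h5:0 → peak 13
K@3: h1:12  h2:10  h3:13  h4:10  h5:0 → peak 13
K@4: h1:12  h2:10  h3:10  h4:13  h5:0 → peak 13
K@5: h1:12  h2:10  h3:10  h4:10  h5:3 → peak 12
Best is K@5, peak 12.

12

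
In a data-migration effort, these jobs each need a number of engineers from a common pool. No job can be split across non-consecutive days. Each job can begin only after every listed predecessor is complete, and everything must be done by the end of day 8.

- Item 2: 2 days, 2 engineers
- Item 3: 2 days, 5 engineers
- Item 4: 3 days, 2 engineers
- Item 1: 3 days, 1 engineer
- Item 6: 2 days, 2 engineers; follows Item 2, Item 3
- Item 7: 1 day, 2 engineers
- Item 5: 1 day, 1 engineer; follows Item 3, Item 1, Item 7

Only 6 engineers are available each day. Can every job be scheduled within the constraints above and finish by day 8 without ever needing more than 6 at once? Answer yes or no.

yes

Schedule Item 2@1, Item 3@3, Item 4@5, Item 1@5, Item 6@5, Item 7@1, Item 5@8: d1:4  d2:2  d3:5  d4:5  d5:5  d6:5  d7:3  d8:1 — peak 5 ≤ 6.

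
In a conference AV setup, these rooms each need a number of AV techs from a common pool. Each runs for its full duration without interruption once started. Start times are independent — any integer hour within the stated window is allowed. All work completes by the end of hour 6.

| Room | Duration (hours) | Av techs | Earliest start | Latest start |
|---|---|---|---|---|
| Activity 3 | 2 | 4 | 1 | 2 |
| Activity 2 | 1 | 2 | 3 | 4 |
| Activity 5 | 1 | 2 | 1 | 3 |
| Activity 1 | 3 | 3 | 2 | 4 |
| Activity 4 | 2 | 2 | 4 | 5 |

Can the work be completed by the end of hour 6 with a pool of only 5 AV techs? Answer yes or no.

Schedule Activity 3@1, Activity 2@3, Activity 5@3, Activity 1@4, Activity 4@4: h1:4  h2:4  h3:4  h4:5  h5:5  h6:3 — peak 5 ≤ 5.

yes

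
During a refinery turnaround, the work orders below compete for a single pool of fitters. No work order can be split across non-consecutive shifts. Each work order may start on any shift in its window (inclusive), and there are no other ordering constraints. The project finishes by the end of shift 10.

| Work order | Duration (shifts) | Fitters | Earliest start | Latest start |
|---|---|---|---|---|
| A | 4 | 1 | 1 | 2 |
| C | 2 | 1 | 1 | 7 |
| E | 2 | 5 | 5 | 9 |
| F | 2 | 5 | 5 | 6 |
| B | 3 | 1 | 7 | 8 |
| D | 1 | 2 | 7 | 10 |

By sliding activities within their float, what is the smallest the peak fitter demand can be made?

Early-start (A@1, C@1, E@5, F@5, B@7, D@7) gives peak 10: s1:2  s2:2  s3:1  s4:1  s5:10  s6:10  s7:3  s8:1  s9:1  s10:0.
Shift E→7, D→9.
Schedule A@1, C@1, E@7, F@5, B@7, D@9: s1:2  s2:2  s3:1  s4:1  s5:5  s6:5  s7:6  s8:6  s9:3  s10:0 — peak 6.

6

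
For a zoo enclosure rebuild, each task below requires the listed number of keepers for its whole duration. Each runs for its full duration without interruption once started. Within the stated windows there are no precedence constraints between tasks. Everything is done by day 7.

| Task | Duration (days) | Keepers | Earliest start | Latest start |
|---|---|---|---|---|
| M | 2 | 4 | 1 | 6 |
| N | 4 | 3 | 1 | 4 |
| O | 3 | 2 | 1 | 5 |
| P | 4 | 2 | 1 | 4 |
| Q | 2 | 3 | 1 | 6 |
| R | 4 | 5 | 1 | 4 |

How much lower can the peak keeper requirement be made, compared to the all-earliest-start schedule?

9

Early-start peak: d1:19  d2:19  d3:12  d4:10  d5:0  d6:0  d7:0 ⇒ 19.
Leveled (M@1, N@1, O@1, P@3, Q@5, R@4): d1:9  d2:9  d3:7  d4:10  d5:10  d6:10  d7:5 ⇒ 10.
Reduction 19 − 10 = 9.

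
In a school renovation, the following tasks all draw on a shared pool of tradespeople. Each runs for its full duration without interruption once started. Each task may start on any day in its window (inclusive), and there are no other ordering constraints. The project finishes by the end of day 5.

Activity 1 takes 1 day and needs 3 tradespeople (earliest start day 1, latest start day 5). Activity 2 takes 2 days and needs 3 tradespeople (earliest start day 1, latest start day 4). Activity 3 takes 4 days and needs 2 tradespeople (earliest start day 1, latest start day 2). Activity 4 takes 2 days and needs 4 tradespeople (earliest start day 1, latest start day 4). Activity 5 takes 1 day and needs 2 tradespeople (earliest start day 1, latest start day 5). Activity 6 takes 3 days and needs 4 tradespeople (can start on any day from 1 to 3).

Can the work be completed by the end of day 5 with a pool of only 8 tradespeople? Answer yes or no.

The minimum achievable peak is 9; 8 < 9, so no feasible schedule stays within the cap.

no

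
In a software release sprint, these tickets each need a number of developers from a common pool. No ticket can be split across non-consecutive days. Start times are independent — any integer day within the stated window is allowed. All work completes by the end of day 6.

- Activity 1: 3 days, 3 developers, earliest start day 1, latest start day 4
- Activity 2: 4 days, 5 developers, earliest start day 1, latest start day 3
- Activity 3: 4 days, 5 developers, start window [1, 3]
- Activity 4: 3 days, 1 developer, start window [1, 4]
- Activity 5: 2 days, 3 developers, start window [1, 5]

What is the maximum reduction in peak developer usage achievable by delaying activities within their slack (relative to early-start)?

4

Early-start peak: d1:17  d2:17  d3:14  d4:10  d5:0  d6:0 ⇒ 17.
Leveled (Activity 1@1, Activity 2@1, Activity 3@1, Activity 4@4, Activity 5@5): d1:13  d2:13  d3:13  d4:11  d5:4  d6:4 ⇒ 13.
Reduction 17 − 13 = 4.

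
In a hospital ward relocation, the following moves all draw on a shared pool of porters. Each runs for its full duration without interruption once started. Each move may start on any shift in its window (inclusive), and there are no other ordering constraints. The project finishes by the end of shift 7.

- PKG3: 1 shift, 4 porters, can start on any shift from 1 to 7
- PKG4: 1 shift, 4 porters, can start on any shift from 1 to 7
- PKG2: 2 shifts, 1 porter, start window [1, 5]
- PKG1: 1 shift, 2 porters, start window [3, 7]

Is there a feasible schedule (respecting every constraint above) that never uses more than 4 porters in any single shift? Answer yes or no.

yes

Schedule PKG3@1, PKG4@2, PKG2@3, PKG1@3: s1:4  s2:4  s3:3  s4:1  s5:0  s6:0  s7:0 — peak 4 ≤ 4.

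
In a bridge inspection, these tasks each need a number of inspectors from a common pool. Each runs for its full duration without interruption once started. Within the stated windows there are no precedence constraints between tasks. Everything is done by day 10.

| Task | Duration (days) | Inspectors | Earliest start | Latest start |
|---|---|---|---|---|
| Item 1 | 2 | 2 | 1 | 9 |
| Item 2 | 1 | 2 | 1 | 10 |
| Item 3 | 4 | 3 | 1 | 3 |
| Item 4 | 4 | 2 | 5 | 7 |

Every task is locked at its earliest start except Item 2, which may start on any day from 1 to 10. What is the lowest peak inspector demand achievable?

Item 2@1: d1:7  d2:5  d3:3  d4:3  d5:2  d6:2  d7:2  d8:2  d9:0  d10:0 → peak 7
Item 2@2: d1:5  d2:7  d3:3  d4:3  d5:2  d6:2  d7:2  d8:2  d9:0  d10:0 → peak 7
Item 2@3: d1:5  d2:5  d3:5  d4:3  d5:2  d6:2  d7:2  d8:2  d9:0  d10:0 → peak 5
Item 2@4: d1:5  d2:5  d3:3  d4:5  d5:2  d6:2  d7:2  d8:2  d9:0  d10:0 → peak 5
Item 2@5: d1:5  d2:5  d3:3  d4:3  d5:4  d6:2  d7:2  d8:2  d9:0  d10:0 → peak 5
Item 2@6: d1:5  d2:5  d3:3  d4:3  d5:2  d6:4  d7:2  d8:2  d9:0  d10:0 → peak 5
Item 2@7: d1:5  d2:5  d3:3  d4:3  d5:2  d6:2  d7:4  d8:2  d9:0  d10:0 → peak 5
Item 2@8: d1:5  d2:5  d3:3  d4:3  d5:2  d6:2  d7:2  d8:4  d9:0  d10:0 → peak 5
Item 2@9: d1:5  d2:5  d3:3  d4:3  d5:2  d6:2  d7:2  d8:2  d9:2  d10:0 → peak 5
Item 2@10: d1:5  d2:5  d3:3  d4:3  d5:2  d6:2  d7:2  d8:2  d9:0  d10:2 → peak 5
Best is Item 2@3, peak 5.

5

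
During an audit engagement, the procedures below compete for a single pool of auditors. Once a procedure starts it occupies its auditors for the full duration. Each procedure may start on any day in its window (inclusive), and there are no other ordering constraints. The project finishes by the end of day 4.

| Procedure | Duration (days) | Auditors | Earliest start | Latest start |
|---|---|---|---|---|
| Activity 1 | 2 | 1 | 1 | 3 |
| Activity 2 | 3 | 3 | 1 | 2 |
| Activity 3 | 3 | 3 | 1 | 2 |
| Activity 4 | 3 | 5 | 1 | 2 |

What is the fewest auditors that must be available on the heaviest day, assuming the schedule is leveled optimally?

12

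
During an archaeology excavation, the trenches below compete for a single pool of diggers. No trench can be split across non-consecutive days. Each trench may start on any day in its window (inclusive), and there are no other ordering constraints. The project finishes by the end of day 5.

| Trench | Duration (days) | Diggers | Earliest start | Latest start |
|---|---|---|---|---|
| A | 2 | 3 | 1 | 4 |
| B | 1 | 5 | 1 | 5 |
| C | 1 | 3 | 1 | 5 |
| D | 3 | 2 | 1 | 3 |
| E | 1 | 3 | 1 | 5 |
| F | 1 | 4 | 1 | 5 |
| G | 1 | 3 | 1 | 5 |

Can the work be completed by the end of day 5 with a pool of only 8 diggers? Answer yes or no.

Schedule A@1, B@3, C@1, D@2, E@4, F@5, G@5: d1:6  d2:5  d3:7  d4:5  d5:7 — peak 7 ≤ 8.

yes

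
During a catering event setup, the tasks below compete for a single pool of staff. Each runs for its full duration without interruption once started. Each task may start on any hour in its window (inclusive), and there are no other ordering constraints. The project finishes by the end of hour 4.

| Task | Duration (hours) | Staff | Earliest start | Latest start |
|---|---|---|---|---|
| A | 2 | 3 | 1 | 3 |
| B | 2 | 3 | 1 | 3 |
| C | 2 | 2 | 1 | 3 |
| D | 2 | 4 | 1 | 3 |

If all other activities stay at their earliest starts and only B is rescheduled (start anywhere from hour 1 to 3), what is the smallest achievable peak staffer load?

B@1: h1:12  h2:12  h3:0  h4:0 → peak 12
B@2: h1:9  h2:12  h3:3  h4:0 → peak 12
B@3: h1:9  h2:9  h3:3  h4:3 → peak 9
Best is B@3, peak 9.

9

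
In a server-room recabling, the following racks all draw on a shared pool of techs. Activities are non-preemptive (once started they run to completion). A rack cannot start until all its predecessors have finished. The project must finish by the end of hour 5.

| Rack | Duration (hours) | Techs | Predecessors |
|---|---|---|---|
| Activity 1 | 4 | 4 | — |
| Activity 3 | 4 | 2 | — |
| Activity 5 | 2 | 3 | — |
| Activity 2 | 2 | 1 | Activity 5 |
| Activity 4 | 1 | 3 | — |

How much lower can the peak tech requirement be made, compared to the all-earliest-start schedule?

Early-start peak: h1:12  h2:9  h3:7  h4:7  h5:0 ⇒ 12.
Leveled (Activity 1@1, Activity 3@1, Activity 5@1, Activity 2@3, Activity 4@5): h1:9  h2:9  h3:7  h4:7  h5:3 ⇒ 9.
Reduction 12 − 9 = 3.

3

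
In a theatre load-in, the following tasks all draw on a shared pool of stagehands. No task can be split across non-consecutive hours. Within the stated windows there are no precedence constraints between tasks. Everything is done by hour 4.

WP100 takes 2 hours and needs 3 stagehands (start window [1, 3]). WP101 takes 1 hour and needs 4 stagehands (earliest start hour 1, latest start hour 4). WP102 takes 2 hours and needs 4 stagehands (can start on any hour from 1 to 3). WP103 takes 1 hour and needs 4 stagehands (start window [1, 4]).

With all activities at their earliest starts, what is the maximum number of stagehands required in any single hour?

Early-start schedule: WP100@1, WP101@1, WP102@1, WP103@1.
Load per hour: hour 1: 15, hour 2: 7, hour 3: 0, hour 4: 0.
Peak is 15.

15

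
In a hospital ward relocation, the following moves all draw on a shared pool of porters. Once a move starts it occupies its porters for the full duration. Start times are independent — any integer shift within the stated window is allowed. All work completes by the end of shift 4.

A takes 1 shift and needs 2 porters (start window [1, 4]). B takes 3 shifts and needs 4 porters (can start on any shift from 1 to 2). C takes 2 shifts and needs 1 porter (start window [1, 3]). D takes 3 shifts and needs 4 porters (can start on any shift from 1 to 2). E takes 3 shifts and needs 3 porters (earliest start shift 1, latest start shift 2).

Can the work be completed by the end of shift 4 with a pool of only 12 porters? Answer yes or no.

yes

Schedule A@1, B@1, C@1, D@1, E@2: s1:11  s2:12  s3:11  s4:3 — peak 12 ≤ 12.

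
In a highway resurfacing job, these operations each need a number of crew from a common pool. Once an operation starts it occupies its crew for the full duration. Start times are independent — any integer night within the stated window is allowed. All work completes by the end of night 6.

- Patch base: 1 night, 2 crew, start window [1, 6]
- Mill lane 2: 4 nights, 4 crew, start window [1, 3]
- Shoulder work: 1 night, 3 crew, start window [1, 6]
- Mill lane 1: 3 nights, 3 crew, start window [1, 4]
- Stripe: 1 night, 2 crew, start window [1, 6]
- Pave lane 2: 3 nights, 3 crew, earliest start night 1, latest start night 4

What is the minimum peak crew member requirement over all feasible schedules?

Early-start (Patch base@1, Mill lane 2@1, Shoulder work@1, Mill lane 1@1, Stripe@1, Pave lane 2@1) gives peak 17: n1:17  n2:10  n3:10  n4:4  n5:0  n6:0.
Shift Mill lane 2→2, Shoulder work→6, Pave lane 2→4.
Schedule Patch base@1, Mill lane 2@2, Shoulder work@6, Mill lane 1@1, Stripe@1, Pave lane 2@4: n1:7  n2:7  n3:7  n4:7  n5:7  n6:6 — peak 7.
Total crew member-nights = 41 over 6 nights ⇒ peak ≥ ⌈41/6⌉ = 7, so 7 is optimal.

7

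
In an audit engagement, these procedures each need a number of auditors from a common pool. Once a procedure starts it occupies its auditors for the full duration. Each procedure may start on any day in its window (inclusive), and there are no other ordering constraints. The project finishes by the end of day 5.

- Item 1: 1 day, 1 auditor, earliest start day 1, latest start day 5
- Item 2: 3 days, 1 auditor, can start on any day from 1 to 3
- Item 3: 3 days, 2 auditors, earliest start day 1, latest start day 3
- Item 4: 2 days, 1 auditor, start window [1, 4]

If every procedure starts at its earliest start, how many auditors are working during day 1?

5

At early start, day 1 has: Item 1, Item 2, Item 3, Item 4.
Demand: 1 + 1 + 2 + 1 = 5.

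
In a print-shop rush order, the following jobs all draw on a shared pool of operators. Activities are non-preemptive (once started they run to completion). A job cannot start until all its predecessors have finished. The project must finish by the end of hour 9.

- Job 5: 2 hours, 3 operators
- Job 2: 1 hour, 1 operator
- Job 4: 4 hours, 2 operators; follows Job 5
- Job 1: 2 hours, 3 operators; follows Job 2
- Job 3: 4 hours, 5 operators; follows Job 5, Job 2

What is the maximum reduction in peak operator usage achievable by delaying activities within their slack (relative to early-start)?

3

Early-start peak: h1:4  h2:6  h3:10  h4:7  h5:7  h6:7  h7:0  h8:0  h9:0 ⇒ 10.
Leveled (Job 5@1, Job 2@1, Job 4@3, Job 1@2, Job 3@4): h1:4  h2:6  h3:5  h4:7  h5:7  h6:7  h7:5  h8:0  h9:0 ⇒ 7.
Reduction 10 − 7 = 3.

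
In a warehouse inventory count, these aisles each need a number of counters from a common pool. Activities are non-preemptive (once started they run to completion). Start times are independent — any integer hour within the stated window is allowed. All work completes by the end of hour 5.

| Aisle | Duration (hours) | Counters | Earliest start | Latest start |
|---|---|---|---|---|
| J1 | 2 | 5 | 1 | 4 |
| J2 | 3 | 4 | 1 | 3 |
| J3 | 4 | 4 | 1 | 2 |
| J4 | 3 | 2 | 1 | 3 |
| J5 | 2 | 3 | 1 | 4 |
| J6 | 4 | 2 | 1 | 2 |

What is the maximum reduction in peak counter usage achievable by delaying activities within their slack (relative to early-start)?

7

Early-start peak: h1:20  h2:20  h3:12  h4:6  h5:0 ⇒ 20.
Leveled (J1@1, J2@3, J3@1, J4@1, J5@4, J6@1): h1:13  h2:13  h3:12  h4:13  h5:7 ⇒ 13.
Reduction 20 − 13 = 7.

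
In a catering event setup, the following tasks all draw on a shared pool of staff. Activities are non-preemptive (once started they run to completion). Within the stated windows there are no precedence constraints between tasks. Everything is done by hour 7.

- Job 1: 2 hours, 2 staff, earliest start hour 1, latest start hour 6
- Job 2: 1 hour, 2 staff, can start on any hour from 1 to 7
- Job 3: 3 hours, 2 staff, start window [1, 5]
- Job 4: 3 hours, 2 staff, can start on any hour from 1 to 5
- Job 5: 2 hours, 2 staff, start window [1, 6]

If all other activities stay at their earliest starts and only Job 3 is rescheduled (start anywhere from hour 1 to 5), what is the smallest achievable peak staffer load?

Job 3@1: h1:10  h2:8  h3:4  h4:0  h5:0  h6:0  h7:0 → peak 10
Job 3@2: h1:8  h2:8  h3:4  h4:2  h5:0  h6:0  h7:0 → peak 8
Job 3@3: h1:8  h2:6  h3:4  h4:2  h5:2  h6:0  h7:0 → peak 8
Job 3@4: h1:8  h2:6  h3:2  h4:2  h5:2  h6:2  h7:0 → peak 8
Job 3@5: h1:8  h2:6  h3:2  h4:0  h5:2  h6:2  h7:2 → peak 8
Best is Job 3@2, peak 8.

8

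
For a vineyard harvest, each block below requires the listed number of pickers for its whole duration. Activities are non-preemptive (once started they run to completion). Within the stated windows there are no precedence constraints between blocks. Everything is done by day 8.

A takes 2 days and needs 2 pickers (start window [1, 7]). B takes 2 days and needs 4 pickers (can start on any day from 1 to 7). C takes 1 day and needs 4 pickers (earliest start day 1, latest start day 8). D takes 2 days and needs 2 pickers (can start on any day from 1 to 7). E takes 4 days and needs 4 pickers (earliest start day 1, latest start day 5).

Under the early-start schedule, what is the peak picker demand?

Early-start schedule: A@1, B@1, C@1, D@1, E@1.
Load per day: day 1: 16, day 2: 12, day 3: 4, day 4: 4, day 5: 0, day 6: 0, day 7: 0, day 8: 0.
Peak is 16.

16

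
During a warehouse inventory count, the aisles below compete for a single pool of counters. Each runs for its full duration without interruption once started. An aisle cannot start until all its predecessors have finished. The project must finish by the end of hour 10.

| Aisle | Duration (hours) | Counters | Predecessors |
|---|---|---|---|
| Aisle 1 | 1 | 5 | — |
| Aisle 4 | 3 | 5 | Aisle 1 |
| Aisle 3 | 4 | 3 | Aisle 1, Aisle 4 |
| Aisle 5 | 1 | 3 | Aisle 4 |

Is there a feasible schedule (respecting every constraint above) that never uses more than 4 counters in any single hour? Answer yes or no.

no

The minimum achievable peak is 5; 4 < 5, so no feasible schedule stays within the cap.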